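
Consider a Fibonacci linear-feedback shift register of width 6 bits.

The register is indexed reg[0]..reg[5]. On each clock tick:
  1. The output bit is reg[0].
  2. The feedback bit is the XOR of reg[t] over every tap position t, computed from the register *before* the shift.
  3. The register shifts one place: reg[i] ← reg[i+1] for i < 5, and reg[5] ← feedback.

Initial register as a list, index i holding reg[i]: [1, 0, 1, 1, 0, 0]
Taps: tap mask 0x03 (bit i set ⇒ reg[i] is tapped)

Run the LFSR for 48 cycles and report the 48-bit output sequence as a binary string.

step | reg (before) | out | fb
   0 | 101100 | 1 | 1
   1 | 011001 | 0 | 1
   2 | 110011 | 1 | 0
   3 | 100110 | 1 | 1
   4 | 001101 | 0 | 0
   5 | 011010 | 0 | 1
   6 | 110101 | 1 | 0
   7 | 101010 | 1 | 1
   8 | 010101 | 0 | 1
   9 | 101011 | 1 | 1
  10 | 010111 | 0 | 1
  11 | 101111 | 1 | 1
  12 | 011111 | 0 | 1
  13 | 111111 | 1 | 0
  14 | 111110 | 1 | 0
  15 | 111100 | 1 | 0
  16 | 111000 | 1 | 0
  17 | 110000 | 1 | 0
  18 | 100000 | 1 | 1
  19 | 000001 | 0 | 0
  20 | 000010 | 0 | 0
  21 | 000100 | 0 | 0
  22 | 001000 | 0 | 0
  23 | 010000 | 0 | 1
  24 | 100001 | 1 | 1
  25 | 000011 | 0 | 0
  26 | 000110 | 0 | 0
  27 | 001100 | 0 | 0
  28 | 011000 | 0 | 1
  29 | 110001 | 1 | 0
  30 | 100010 | 1 | 1
  31 | 000101 | 0 | 0
  32 | 001010 | 0 | 0
  33 | 010100 | 0 | 1
  34 | 101001 | 1 | 1
  35 | 010011 | 0 | 1
  36 | 100111 | 1 | 1
  37 | 001111 | 0 | 0
  38 | 011110 | 0 | 1
  39 | 111101 | 1 | 0
  40 | 111010 | 1 | 0
  41 | 110100 | 1 | 0
  42 | 101000 | 1 | 1
  43 | 010001 | 0 | 1
  44 | 100011 | 1 | 1
  45 | 000111 | 0 | 0
  46 | 001110 | 0 | 0
  47 | 011100 | 0 | 1

101100110101011111100000100001100010100111101000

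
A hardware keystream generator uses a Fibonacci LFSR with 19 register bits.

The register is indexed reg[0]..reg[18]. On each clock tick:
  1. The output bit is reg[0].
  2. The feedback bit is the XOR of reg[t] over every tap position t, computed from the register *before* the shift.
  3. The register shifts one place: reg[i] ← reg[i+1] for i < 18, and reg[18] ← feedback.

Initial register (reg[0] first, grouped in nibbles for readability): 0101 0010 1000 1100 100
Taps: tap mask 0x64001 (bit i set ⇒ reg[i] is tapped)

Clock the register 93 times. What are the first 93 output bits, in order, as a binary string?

tick  register→output (feedback)
  0  0101001010001100100→0 (0)
  1  1010010100011001000→1 (1)
  2  0100101000110010001→0 (0)
  3  1001010001100100010→1 (0)
  4  0010100011001000100→0 (0)
  5  0101000110010001000→0 (0)
  6  1010001100100010000→1 (0)
  7  0100011001000100000→0 (0)
  8  1000110010001000000→1 (1)
  9  0001100100010000001→0 (1)
 10  0011001000100000011→0 (0)
 11  0110010001000000110→0 (1)
 12  1100100010000001101→1 (0)
 13  1001000100000011010→1 (1)
 14  0010001000000110101→0 (0)
 15  0100010000001101010→0 (1)
 16  1000100000011010101→1 (1)
 17  0001000000110101011→0 (0)
 18  0010000001101010110→0 (0)
 19  0100000011010101100→0 (0)
 20  1000000110101011000→1 (0)
 21  0000001101010110000→0 (1)
 22  0000011010101100001→0 (1)
 23  0000110101011000011→0 (0)
 24  0001101010110000110→0 (1)
 25  0011010101100001101→0 (1)
 26  0110101011000011011→0 (1)
 27  1101010110000110111→1 (0)
 28  1010101100001101110→1 (0)
 29  0101011000011011100→0 (1)
 30  1010110000110111001→1 (1)
 31  0101100001101110011→0 (1)
 32  1011000011011100111→1 (1)
 33  0110000110111001111→0 (0)
 34  1100001101110011110→1 (1)
 35  1000011011100111101→1 (1)
 36  0000110111001111011→0 (1)
 37  0001101110011110111→0 (1)
 38  0011011100111101111→0 (0)
 39  0110111001111011110→0 (0)
 40  1101110011110111100→1 (0)
 41  1011100111101111000→1 (0)
 42  0111001111011110000→0 (1)
 43  1110011110111100001→1 (0)
 44  1100111101111000010→1 (0)
 45  1001111011110000100→1 (1)
 46  0011110111100001001→0 (1)
 47  0111101111000010011→0 (1)
 48  1111011110000100111→1 (1)
 49  1110111100001001111→1 (1)
 50  1101111000010011111→1 (0)
 51  1011110000100111110→1 (1)
 52  0111100001001111101→0 (0)
 53  1111000010011111010→1 (1)
 54  1110000100111110101→1 (1)
 55  1100001001111101011→1 (1)
 56  1000010011111010111→1 (0)
 57  0000100111110101110→0 (1)
 58  0001001111101011101→0 (0)
 59  0010011111010111010→0 (0)
 60  0100111110101110100→0 (1)
 61  1001111101011101001→1 (0)
 62  0011111010111010010→0 (0)
 63  0111110101110100100→0 (0)
 64  1111101011101001000→1 (1)
 65  1111010111010010001→1 (1)
 66  1110101110100100011→1 (1)
 67  1101011101001000111→1 (1)
 68  1010111010010001111→1 (1)
 69  0101110100100011111→0 (1)
 70  1011101001000111111→1 (0)
 71  0111010010001111110→0 (0)
 72  1110100100011111100→1 (0)
 73  1101001000111111000→1 (0)
 74  1010010001111110000→1 (0)
 75  0100100011111100000→0 (0)
 76  1001000111111000000→1 (1)
 77  0010001111110000001→0 (1)
 78  0100011111100000011→0 (0)
 79  1000111111000000110→1 (0)
 80  0001111110000001100→0 (0)
 81  0011111100000011000→0 (1)
 82  0111111000000110001→0 (0)
 83  1111110000001100010→1 (0)
 84  1111100000011000100→1 (1)
 85  1111000000110001001→1 (0)
 86  1110000001100010010→1 (1)
 87  1100000011000100101→1 (0)
 88  1000000110001001010→1 (0)
 89  0000001100010010100→0 (1)
 90  0000011000100101001→0 (1)
 91  0000110001001010011→0 (1)
 92  0001100010010100111→0 (0)

010100101000110010001000000110101011000011011100111101111000010011111010111010010001111110000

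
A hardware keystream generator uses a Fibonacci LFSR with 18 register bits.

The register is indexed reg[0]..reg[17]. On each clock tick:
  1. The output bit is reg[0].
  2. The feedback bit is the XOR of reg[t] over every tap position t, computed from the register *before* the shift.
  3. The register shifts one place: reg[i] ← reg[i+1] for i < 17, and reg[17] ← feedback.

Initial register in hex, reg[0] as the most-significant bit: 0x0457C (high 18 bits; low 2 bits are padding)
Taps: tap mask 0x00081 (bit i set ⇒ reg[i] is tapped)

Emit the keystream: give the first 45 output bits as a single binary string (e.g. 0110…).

tick  register→output (feedback)
  0  000001000101011111→0 (0)
  1  000010001010111110→0 (0)
  2  000100010101111100→0 (1)
  3  001000101011111001→0 (0)
  4  010001010111110010→0 (1)
  5  100010101111100101→1 (1)
  6  000101011111001011→0 (1)
  7  001010111110010111→0 (1)
  8  010101111100101111→0 (1)
  9  101011111001011111→1 (0)
 10  010111110010111110→0 (1)
 11  101111100101111101→1 (1)
 12  011111001011111011→0 (0)
 13  111110010111110110→1 (0)
 14  111100101111101100→1 (1)
 15  111001011111011001→1 (0)
 16  110010111110110010→1 (0)
 17  100101111101100100→1 (0)
 18  001011111011001000→0 (1)
 19  010111110110010001→0 (1)
 20  101111101100100011→1 (1)
 21  011111011001000111→0 (1)
 22  111110110010001111→1 (0)
 23  111101100100011110→1 (1)
 24  111011001000111101→1 (1)
 25  110110010001111011→1 (0)
 26  101100100011110110→1 (1)
 27  011001000111101101→0 (0)
 28  110010001111011010→1 (1)
 29  100100011110110101→1 (0)
 30  001000111101101010→0 (1)
 31  010001111011010101→0 (1)
 32  100011110110101011→1 (0)
 33  000111101101010110→0 (0)
 34  001111011010101100→0 (1)
 35  011110110101011001→0 (1)
 36  111101101010110011→1 (1)
 37  111011010101100111→1 (0)
 38  110110101011001110→1 (1)
 39  101101010110011101→1 (0)
 40  011010101100111010→0 (0)
 41  110101011001110100→1 (0)
 42  101010110011101000→1 (0)
 43  010101100111010000→0 (0)
 44  101011001110100000→1 (1)

000001000101011111001011111011001000111101101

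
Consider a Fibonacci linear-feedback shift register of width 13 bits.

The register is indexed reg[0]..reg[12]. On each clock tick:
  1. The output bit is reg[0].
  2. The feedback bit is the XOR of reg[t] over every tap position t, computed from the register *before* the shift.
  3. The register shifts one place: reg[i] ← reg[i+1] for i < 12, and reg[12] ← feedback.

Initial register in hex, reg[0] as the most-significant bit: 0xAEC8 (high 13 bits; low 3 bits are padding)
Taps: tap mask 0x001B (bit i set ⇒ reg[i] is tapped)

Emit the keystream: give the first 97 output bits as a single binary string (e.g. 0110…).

1010111011001011010011011001101100011110001000011000101110110011110100111011111010010110111100110

tick  register→output (feedback)
  0  1010111011001→1 (0)
  1  0101110110010→0 (1)
  2  1011101100101→1 (1)
  3  0111011001011→0 (0)
  4  1110110010110→1 (1)
  5  1101100101101→1 (0)
  6  1011001011010→1 (0)
  7  0110010110100→0 (1)
  8  1100101101001→1 (1)
  9  1001011010011→1 (0)
 10  0010110100110→0 (1)
 11  0101101001101→0 (1)
 12  1011010011011→1 (0)
 13  0110100110110→0 (0)
 14  1101001101100→1 (1)
 15  1010011011001→1 (1)
 16  0100110110011→0 (0)
 17  1001101100110→1 (1)
 18  0011011001101→0 (1)
 19  0110110011011→0 (0)
 20  1101100110110→1 (0)
 21  1011001101100→1 (0)
 22  0110011011000→0 (1)
 23  1100110110001→1 (1)
 24  1001101100011→1 (1)
 25  0011011000111→0 (1)
 26  0110110001111→0 (0)
 27  1101100011110→1 (0)
 28  1011000111100→1 (0)
 29  0110001111000→0 (1)
 30  1100011110001→1 (0)
 31  1000111100010→1 (0)
 32  0001111000100→0 (0)
 33  0011110001000→0 (0)
 34  0111100010000→0 (1)
 35  1111000100001→1 (1)
 36  1110001000011→1 (0)
 37  1100010000110→1 (0)
 38  1000100001100→1 (0)
 39  0001000011000→0 (1)
 40  0010000110001→0 (0)
 41  0100001100010→0 (1)
 42  1000011000101→1 (1)
 43  0000110001011→0 (1)
 44  0001100010111→0 (0)
 45  0011000101110→0 (1)
 46  0110001011101→0 (1)
 47  1100010111011→1 (0)
 48  1000101110110→1 (0)
 49  0001011101100→0 (1)
 50  0010111011001→0 (1)
 51  0101110110011→0 (1)
 52  1011101100111→1 (1)
 53  0111011001111→0 (0)
 54  1110110011110→1 (1)
 55  1101100111101→1 (0)
 56  1011001111010→1 (0)
 57  0110011110100→0 (1)
 58  1100111101001→1 (1)
 59  1001111010011→1 (1)
 60  0011110100111→0 (0)
 61  0111101001110→0 (1)
 62  1111010011101→1 (1)
 63  1110100111011→1 (1)
 64  1101001110111→1 (1)
 65  1010011101111→1 (1)
 66  0100111011111→0 (0)
 67  1001110111110→1 (1)
 68  0011101111101→0 (0)
 69  0111011111010→0 (0)
 70  1110111110100→1 (1)
 71  1101111101001→1 (0)
 72  1011111010010→1 (1)
 73  0111110100101→0 (1)
 74  1111101001011→1 (0)
 75  1111010010110→1 (1)
 76  1110100101101→1 (1)
 77  1101001011011→1 (1)
 78  1010010110111→1 (1)
 79  0100101101111→0 (0)
 80  1001011011110→1 (0)
 81  0010110111100→0 (1)
 82  0101101111001→0 (1)
 83  1011011110011→1 (0)
 84  0110111100110→0 (0)
 85  1101111001100→1 (0)
 86  1011110011000→1 (1)
 87  0111100110001→0 (1)
 88  1111001100011→1 (1)
 89  1110011000111→1 (0)
 90  1100110001110→1 (1)
 91  1001100011101→1 (1)
 92  0011000111011→0 (1)
 93  0110001110111→0 (1)
 94  1100011101111→1 (0)
 95  1000111011110→1 (0)
 96  0001110111100→0 (0)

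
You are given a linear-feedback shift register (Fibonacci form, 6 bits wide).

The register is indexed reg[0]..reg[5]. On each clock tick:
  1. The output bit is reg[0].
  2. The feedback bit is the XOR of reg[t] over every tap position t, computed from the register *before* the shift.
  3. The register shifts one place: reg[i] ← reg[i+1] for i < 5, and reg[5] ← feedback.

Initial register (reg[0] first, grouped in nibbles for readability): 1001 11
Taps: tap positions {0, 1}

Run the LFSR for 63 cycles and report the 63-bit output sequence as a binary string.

100111101000111001001011011101100110101011111100000100001100010

tick  register→output (feedback)
  0  100111→1 (1)
  1  001111→0 (0)
  2  011110→0 (1)
  3  111101→1 (0)
  4  111010→1 (0)
  5  110100→1 (0)
  6  101000→1 (1)
  7  010001→0 (1)
  8  100011→1 (1)
  9  000111→0 (0)
 10  001110→0 (0)
 11  011100→0 (1)
 12  111001→1 (0)
 13  110010→1 (0)
 14  100100→1 (1)
 15  001001→0 (0)
 16  010010→0 (1)
 17  100101→1 (1)
 18  001011→0 (0)
 19  010110→0 (1)
 20  101101→1 (1)
 21  011011→0 (1)
 22  110111→1 (0)
 23  101110→1 (1)
 24  011101→0 (1)
 25  111011→1 (0)
 26  110110→1 (0)
 27  101100→1 (1)
 28  011001→0 (1)
 29  110011→1 (0)
 30  100110→1 (1)
 31  001101→0 (0)
 32  011010→0 (1)
 33  110101→1 (0)
 34  101010→1 (1)
 35  010101→0 (1)
 36  101011→1 (1)
 37  010111→0 (1)
 38  101111→1 (1)
 39  011111→0 (1)
 40  111111→1 (0)
 41  111110→1 (0)
 42  111100→1 (0)
 43  111000→1 (0)
 44  110000→1 (0)
 45  100000→1 (1)
 46  000001→0 (0)
 47  000010→0 (0)
 48  000100→0 (0)
 49  001000→0 (0)
 50  010000→0 (1)
 51  100001→1 (1)
 52  000011→0 (0)
 53  000110→0 (0)
 54  001100→0 (0)
 55  011000→0 (1)
 56  110001→1 (0)
 57  100010→1 (1)
 58  000101→0 (0)
 59  001010→0 (0)
 60  010100→0 (1)
 61  101001→1 (1)
 62  010011→0 (1)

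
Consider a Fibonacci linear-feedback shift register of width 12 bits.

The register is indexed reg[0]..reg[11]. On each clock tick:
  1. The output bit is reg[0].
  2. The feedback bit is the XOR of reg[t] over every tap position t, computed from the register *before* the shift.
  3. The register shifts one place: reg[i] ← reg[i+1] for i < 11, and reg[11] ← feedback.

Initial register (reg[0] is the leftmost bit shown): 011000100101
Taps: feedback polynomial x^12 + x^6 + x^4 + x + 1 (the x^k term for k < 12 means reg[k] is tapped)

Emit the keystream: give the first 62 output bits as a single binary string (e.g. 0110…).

tick  register→output (feedback)
  0  011000100101→0 (0)
  1  110001001010→1 (0)
  2  100010010100→1 (0)
  3  000100101000→0 (1)
  4  001001010001→0 (0)
  5  010010100010→0 (1)
  6  100101000101→1 (1)
  7  001010001011→0 (1)
  8  010100010111→0 (1)
  9  101000101111→1 (0)
 10  010001011110→0 (1)
 11  100010111101→1 (1)
 12  000101111011→0 (1)
 13  001011110111→0 (0)
 14  010111101110→0 (1)
 15  101111011101→1 (0)
 16  011110111010→0 (1)
 17  111101110101→1 (1)
 18  111011101011→1 (0)
 19  110111010110→1 (1)
 20  101110101101→1 (1)
 21  011101011011→0 (1)
 22  111010110111→1 (0)
 23  110101101110→1 (1)
 24  101011011101→1 (0)
 25  010110111010→0 (1)
 26  101101110101→1 (0)
 27  011011101010→0 (1)
 28  110111010101→1 (1)
 29  101110101011→1 (1)
 30  011101010111→0 (1)
 31  111010101111→1 (0)
 32  110101011110→1 (0)
 33  101010111100→1 (1)
 34  010101111001→0 (0)
 35  101011110010→1 (1)
 36  010111100101→0 (1)
 37  101111001011→1 (0)
 38  011110010110→0 (0)
 39  111100101100→1 (1)
 40  111001011001→1 (0)
 41  110010110010→1 (0)
 42  100101100100→1 (0)
 43  001011001000→0 (1)
 44  010110010001→0 (0)
 45  101100100010→1 (0)
 46  011001000100→0 (1)
 47  110010001001→1 (1)
 48  100100010011→1 (1)
 49  001000100111→0 (1)
 50  010001001111→0 (1)
 51  100010011111→1 (0)
 52  000100111110→0 (1)
 53  001001111101→0 (1)
 54  010011111011→0 (1)
 55  100111110111→1 (1)
 56  001111101111→0 (0)
 57  011111011110→0 (0)
 58  111110111100→1 (0)
 59  111101111000→1 (1)
 60  111011110001→1 (0)
 61  110111100010→1 (0)

01100010010100010111101110101101110101011110010110010001001111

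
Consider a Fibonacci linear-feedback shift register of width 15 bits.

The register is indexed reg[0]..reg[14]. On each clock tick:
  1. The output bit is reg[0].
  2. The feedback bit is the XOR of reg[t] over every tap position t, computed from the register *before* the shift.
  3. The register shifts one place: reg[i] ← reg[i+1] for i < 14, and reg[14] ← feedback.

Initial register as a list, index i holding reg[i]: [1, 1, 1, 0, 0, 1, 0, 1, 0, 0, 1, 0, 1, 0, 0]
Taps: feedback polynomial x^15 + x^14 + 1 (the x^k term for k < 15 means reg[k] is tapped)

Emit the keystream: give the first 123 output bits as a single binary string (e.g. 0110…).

111001010010100101110011100111001011101000101110010110000110100011011111011000010010101101111100011001001010111101110001100

k : reg_k → out_k, fb_k
0: 111001010010100 → 1, fb=1
1: 110010100101001 → 1, fb=0
2: 100101001010010 → 1, fb=1
3: 001010010100101 → 0, fb=1
4: 010100101001011 → 0, fb=1
5: 101001010010111 → 1, fb=0
6: 010010100101110 → 0, fb=0
7: 100101001011100 → 1, fb=1
8: 001010010111001 → 0, fb=1
9: 010100101110011 → 0, fb=1
10: 101001011100111 → 1, fb=0
11: 010010111001110 → 0, fb=0
12: 100101110011100 → 1, fb=1
13: 001011100111001 → 0, fb=1
14: 010111001110011 → 0, fb=1
15: 101110011100111 → 1, fb=0
16: 011100111001110 → 0, fb=0
17: 111001110011100 → 1, fb=1
18: 110011100111001 → 1, fb=0
19: 100111001110010 → 1, fb=1
20: 001110011100101 → 0, fb=1
21: 011100111001011 → 0, fb=1
22: 111001110010111 → 1, fb=0
23: 110011100101110 → 1, fb=1
24: 100111001011101 → 1, fb=0
25: 001110010111010 → 0, fb=0
26: 011100101110100 → 0, fb=0
27: 111001011101000 → 1, fb=1
28: 110010111010001 → 1, fb=0
29: 100101110100010 → 1, fb=1
30: 001011101000101 → 0, fb=1
31: 010111010001011 → 0, fb=1
32: 101110100010111 → 1, fb=0
33: 011101000101110 → 0, fb=0
34: 111010001011100 → 1, fb=1
35: 110100010111001 → 1, fb=0
36: 101000101110010 → 1, fb=1
37: 010001011100101 → 0, fb=1
38: 100010111001011 → 1, fb=0
39: 000101110010110 → 0, fb=0
40: 001011100101100 → 0, fb=0
41: 010111001011000 → 0, fb=0
42: 101110010110000 → 1, fb=1
43: 011100101100001 → 0, fb=1
44: 111001011000011 → 1, fb=0
45: 110010110000110 → 1, fb=1
46: 100101100001101 → 1, fb=0
47: 001011000011010 → 0, fb=0
48: 010110000110100 → 0, fb=0
49: 101100001101000 → 1, fb=1
50: 011000011010001 → 0, fb=1
51: 110000110100011 → 1, fb=0
52: 100001101000110 → 1, fb=1
53: 000011010001101 → 0, fb=1
54: 000110100011011 → 0, fb=1
55: 001101000110111 → 0, fb=1
56: 011010001101111 → 0, fb=1
57: 110100011011111 → 1, fb=0
58: 101000110111110 → 1, fb=1
59: 010001101111101 → 0, fb=1
60: 100011011111011 → 1, fb=0
61: 000110111110110 → 0, fb=0
62: 001101111101100 → 0, fb=0
63: 011011111011000 → 0, fb=0
64: 110111110110000 → 1, fb=1
65: 101111101100001 → 1, fb=0
66: 011111011000010 → 0, fb=0
67: 111110110000100 → 1, fb=1
68: 111101100001001 → 1, fb=0
69: 111011000010010 → 1, fb=1
70: 110110000100101 → 1, fb=0
71: 101100001001010 → 1, fb=1
72: 011000010010101 → 0, fb=1
73: 110000100101011 → 1, fb=0
74: 100001001010110 → 1, fb=1
75: 000010010101101 → 0, fb=1
76: 000100101011011 → 0, fb=1
77: 001001010110111 → 0, fb=1
78: 010010101101111 → 0, fb=1
79: 100101011011111 → 1, fb=0
80: 001010110111110 → 0, fb=0
81: 010101101111100 → 0, fb=0
82: 101011011111000 → 1, fb=1
83: 010110111110001 → 0, fb=1
84: 101101111100011 → 1, fb=0
85: 011011111000110 → 0, fb=0
86: 110111110001100 → 1, fb=1
87: 101111100011001 → 1, fb=0
88: 011111000110010 → 0, fb=0
89: 111110001100100 → 1, fb=1
90: 111100011001001 → 1, fb=0
91: 111000110010010 → 1, fb=1
92: 110001100100101 → 1, fb=0
93: 100011001001010 → 1, fb=1
94: 000110010010101 → 0, fb=1
95: 001100100101011 → 0, fb=1
96: 011001001010111 → 0, fb=1
97: 110010010101111 → 1, fb=0
98: 100100101011110 → 1, fb=1
99: 001001010111101 → 0, fb=1
100: 010010101111011 → 0, fb=1
101: 100101011110111 → 1, fb=0
102: 001010111101110 → 0, fb=0
103: 010101111011100 → 0, fb=0
104: 101011110111000 → 1, fb=1
105: 010111101110001 → 0, fb=1
106: 101111011100011 → 1, fb=0
107: 011110111000110 → 0, fb=0
108: 111101110001100 → 1, fb=1
109: 111011100011001 → 1, fb=0
110: 110111000110010 → 1, fb=1
111: 101110001100101 → 1, fb=0
112: 011100011001010 → 0, fb=0
113: 111000110010100 → 1, fb=1
114: 110001100101001 → 1, fb=0
115: 100011001010010 → 1, fb=1
116: 000110010100101 → 0, fb=1
117: 001100101001011 → 0, fb=1
118: 011001010010111 → 0, fb=1
119: 110010100101111 → 1, fb=0
120: 100101001011110 → 1, fb=1
121: 001010010111101 → 0, fb=1
122: 010100101111011 → 0, fb=1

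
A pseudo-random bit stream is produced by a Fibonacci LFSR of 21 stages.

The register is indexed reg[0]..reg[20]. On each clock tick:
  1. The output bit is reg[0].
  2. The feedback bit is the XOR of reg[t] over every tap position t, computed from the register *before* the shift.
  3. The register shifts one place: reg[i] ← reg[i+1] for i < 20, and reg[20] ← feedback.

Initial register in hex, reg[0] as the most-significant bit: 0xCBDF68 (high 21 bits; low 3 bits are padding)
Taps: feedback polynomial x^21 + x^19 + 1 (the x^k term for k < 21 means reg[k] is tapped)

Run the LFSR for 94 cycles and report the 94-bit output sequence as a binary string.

k : reg_k → out_k, fb_k
0: 110010111101111101101 → 1, fb=1
1: 100101111011111011011 → 1, fb=0
2: 001011110111110110110 → 0, fb=1
3: 010111101111101101101 → 0, fb=0
4: 101111011111011011010 → 1, fb=0
5: 011110111110110110100 → 0, fb=0
6: 111101111101101101000 → 1, fb=1
7: 111011111011011010001 → 1, fb=1
8: 110111110110110100011 → 1, fb=0
9: 101111101101101000110 → 1, fb=0
10: 011111011011010001100 → 0, fb=0
11: 111110110110100011000 → 1, fb=1
12: 111101101101000110001 → 1, fb=1
13: 111011011010001100011 → 1, fb=0
14: 110110110100011000110 → 1, fb=0
15: 101101101000110001100 → 1, fb=1
16: 011011010001100011001 → 0, fb=0
17: 110110100011000110010 → 1, fb=0
18: 101101000110001100100 → 1, fb=1
19: 011010001100011001001 → 0, fb=0
20: 110100011000110010010 → 1, fb=0
21: 101000110001100100100 → 1, fb=1
22: 010001100011001001001 → 0, fb=0
23: 100011000110010010010 → 1, fb=0
24: 000110001100100100100 → 0, fb=0
25: 001100011001001001000 → 0, fb=0
26: 011000110010010010000 → 0, fb=0
27: 110001100100100100000 → 1, fb=1
28: 100011001001001000001 → 1, fb=1
29: 000110010010010000011 → 0, fb=1
30: 001100100100100000111 → 0, fb=1
31: 011001001001000001111 → 0, fb=1
32: 110010010010000011111 → 1, fb=0
33: 100100100100000111110 → 1, fb=0
34: 001001001000001111100 → 0, fb=0
35: 010010010000011111000 → 0, fb=0
36: 100100100000111110000 → 1, fb=1
37: 001001000001111100001 → 0, fb=0
38: 010010000011111000010 → 0, fb=1
39: 100100000111110000101 → 1, fb=1
40: 001000001111100001011 → 0, fb=1
41: 010000011111000010111 → 0, fb=1
42: 100000111110000101111 → 1, fb=0
43: 000001111100001011110 → 0, fb=1
44: 000011111000010111101 → 0, fb=0
45: 000111110000101111010 → 0, fb=1
46: 001111100001011110101 → 0, fb=0
47: 011111000010111101010 → 0, fb=1
48: 111110000101111010101 → 1, fb=1
49: 111100001011110101011 → 1, fb=0
50: 111000010111101010110 → 1, fb=0
51: 110000101111010101100 → 1, fb=1
52: 100001011110101011001 → 1, fb=1
53: 000010111101010110011 → 0, fb=1
54: 000101111010101100111 → 0, fb=1
55: 001011110101011001111 → 0, fb=1
56: 010111101010110011111 → 0, fb=1
57: 101111010101100111111 → 1, fb=0
58: 011110101011001111110 → 0, fb=1
59: 111101010110011111101 → 1, fb=1
60: 111010101100111111011 → 1, fb=0
61: 110101011001111110110 → 1, fb=0
62: 101010110011111101100 → 1, fb=1
63: 010101100111111011001 → 0, fb=0
64: 101011001111110110010 → 1, fb=0
65: 010110011111101100100 → 0, fb=0
66: 101100111111011001000 → 1, fb=1
67: 011001111110110010001 → 0, fb=0
68: 110011111101100100010 → 1, fb=0
69: 100111111011001000100 → 1, fb=1
70: 001111110110010001001 → 0, fb=0
71: 011111101100100010010 → 0, fb=1
72: 111111011001000100101 → 1, fb=1
73: 111110110010001001011 → 1, fb=0
74: 111101100100010010110 → 1, fb=0
75: 111011001000100101100 → 1, fb=1
76: 110110010001001011001 → 1, fb=1
77: 101100100010010110011 → 1, fb=0
78: 011001000100101100110 → 0, fb=1
79: 110010001001011001101 → 1, fb=1
80: 100100010010110011011 → 1, fb=0
81: 001000100101100110110 → 0, fb=1
82: 010001001011001101101 → 0, fb=0
83: 100010010110011011010 → 1, fb=0
84: 000100101100110110100 → 0, fb=0
85: 001001011001101101000 → 0, fb=0
86: 010010110011011010000 → 0, fb=0
87: 100101100110110100000 → 1, fb=1
88: 001011001101101000001 → 0, fb=0
89: 010110011011010000010 → 0, fb=1
90: 101100110110100000101 → 1, fb=1
91: 011001101101000001011 → 0, fb=1
92: 110011011010000010111 → 1, fb=0
93: 100110110100000101110 → 1, fb=0

1100101111011111011011010001100011001001001000001111100001011110101011001111110110010001001011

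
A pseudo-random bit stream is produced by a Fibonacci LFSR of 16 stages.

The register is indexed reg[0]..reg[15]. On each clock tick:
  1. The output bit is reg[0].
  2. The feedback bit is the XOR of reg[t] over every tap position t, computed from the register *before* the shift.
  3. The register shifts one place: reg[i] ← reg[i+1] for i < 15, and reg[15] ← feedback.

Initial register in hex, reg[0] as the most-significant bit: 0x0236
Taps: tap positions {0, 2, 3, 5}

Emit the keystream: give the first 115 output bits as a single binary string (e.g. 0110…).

0000001000110110010111011001011001110101101100101011100010111010100010001101010111110111100100110110011100101001001

k : reg_k → out_k, fb_k
0: 0000001000110110 → 0, fb=0
1: 0000010001101100 → 0, fb=1
2: 0000100011011001 → 0, fb=0
3: 0001000110110010 → 0, fb=1
4: 0010001101100101 → 0, fb=1
5: 0100011011001011 → 0, fb=1
6: 1000110110010111 → 1, fb=0
7: 0001101100101110 → 0, fb=1
8: 0011011001011101 → 0, fb=1
9: 0110110010111011 → 0, fb=0
10: 1101100101110110 → 1, fb=0
11: 1011001011101100 → 1, fb=1
12: 0110010111011001 → 0, fb=0
13: 1100101110110010 → 1, fb=1
14: 1001011101100101 → 1, fb=1
15: 0010111011001011 → 0, fb=0
16: 0101110110010110 → 0, fb=0
17: 1011101100101100 → 1, fb=1
18: 0111011001011001 → 0, fb=1
19: 1110110010110011 → 1, fb=1
20: 1101100101100111 → 1, fb=0
21: 1011001011001110 → 1, fb=1
22: 0110010110011101 → 0, fb=0
23: 1100101100111010 → 1, fb=1
24: 1001011001110101 → 1, fb=1
25: 0010110011101011 → 0, fb=0
26: 0101100111010110 → 0, fb=1
27: 1011001110101101 → 1, fb=1
28: 0110011101011011 → 0, fb=0
29: 1100111010110110 → 1, fb=0
30: 1001110101101100 → 1, fb=1
31: 0011101011011001 → 0, fb=0
32: 0111010110110010 → 0, fb=1
33: 1110101101100101 → 1, fb=0
34: 1101011011001010 → 1, fb=1
35: 1010110110010101 → 1, fb=1
36: 0101101100101011 → 0, fb=1
37: 1011011001010111 → 1, fb=0
38: 0110110010101110 → 0, fb=0
39: 1101100101011100 → 1, fb=0
40: 1011001010111000 → 1, fb=1
41: 0110010101110001 → 0, fb=0
42: 1100101011100010 → 1, fb=1
43: 1001010111000101 → 1, fb=1
44: 0010101110001011 → 0, fb=1
45: 0101011100010111 → 0, fb=0
46: 1010111000101110 → 1, fb=1
47: 0101110001011101 → 0, fb=0
48: 1011100010111010 → 1, fb=1
49: 0111000101110101 → 0, fb=0
50: 1110001011101010 → 1, fb=0
51: 1100010111010100 → 1, fb=0
52: 1000101110101000 → 1, fb=1
53: 0001011101010001 → 0, fb=0
54: 0010111010100010 → 0, fb=0
55: 0101110101000100 → 0, fb=0
56: 1011101010001000 → 1, fb=1
57: 0111010100010001 → 0, fb=1
58: 1110101000100011 → 1, fb=0
59: 1101010001000110 → 1, fb=1
60: 1010100010001101 → 1, fb=0
61: 0101000100011010 → 0, fb=1
62: 1010001000110101 → 1, fb=0
63: 0100010001101010 → 0, fb=1
64: 1000100011010101 → 1, fb=1
65: 0001000110101011 → 0, fb=1
66: 0010001101010111 → 0, fb=1
67: 0100011010101111 → 0, fb=1
68: 1000110101011111 → 1, fb=0
69: 0001101010111110 → 0, fb=1
70: 0011010101111101 → 0, fb=1
71: 0110101011111011 → 0, fb=1
72: 1101010111110111 → 1, fb=1
73: 1010101111101111 → 1, fb=0
74: 0101011111011110 → 0, fb=0
75: 1010111110111100 → 1, fb=1
76: 0101111101111001 → 0, fb=0
77: 1011111011110010 → 1, fb=0
78: 0111110111100100 → 0, fb=1
79: 1111101111001001 → 1, fb=1
80: 1111011110010011 → 1, fb=0
81: 1110111100100110 → 1, fb=1
82: 1101111001001101 → 1, fb=1
83: 1011110010011011 → 1, fb=0
84: 0111100100110110 → 0, fb=0
85: 1111001001101100 → 1, fb=1
86: 1110010011011001 → 1, fb=1
87: 1100100110110011 → 1, fb=1
88: 1001001101100111 → 1, fb=0
89: 0010011011001110 → 0, fb=0
90: 0100110110011100 → 0, fb=1
91: 1001101100111001 → 1, fb=0
92: 0011011001110010 → 0, fb=1
93: 0110110011100101 → 0, fb=0
94: 1101100111001010 → 1, fb=0
95: 1011001110010100 → 1, fb=1
96: 0110011100101001 → 0, fb=0
97: 1100111001010010 → 1, fb=0
98: 1001110010100100 → 1, fb=1
99: 0011100101001001 → 0, fb=0
100: 0111001010010010 → 0, fb=0
101: 1110010100100100 → 1, fb=1
102: 1100101001001001 → 1, fb=1
103: 1001010010010011 → 1, fb=1
104: 0010100100100111 → 0, fb=1
105: 0101001001001111 → 0, fb=1
106: 1010010010011111 → 1, fb=1
107: 0100100100111111 → 0, fb=0
108: 1001001001111110 → 1, fb=0
109: 0010010011111100 → 0, fb=0
110: 0100100111111000 → 0, fb=0
111: 1001001111110000 → 1, fb=0
112: 0010011111100000 → 0, fb=0
113: 0100111111000000 → 0, fb=1
114: 1001111110000001 → 1, fb=1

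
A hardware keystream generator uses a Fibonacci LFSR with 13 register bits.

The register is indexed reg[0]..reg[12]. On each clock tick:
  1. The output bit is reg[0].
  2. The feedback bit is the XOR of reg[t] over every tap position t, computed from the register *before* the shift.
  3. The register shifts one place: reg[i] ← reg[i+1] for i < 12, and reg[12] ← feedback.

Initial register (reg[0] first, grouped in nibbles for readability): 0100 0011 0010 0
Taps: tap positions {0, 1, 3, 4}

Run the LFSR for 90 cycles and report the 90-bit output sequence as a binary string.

010000110010011101110001001010000100010111110101111101110111011010101010001000000110101100

k : reg_k → out_k, fb_k
0: 0100001100100 → 0, fb=1
1: 1000011001001 → 1, fb=1
2: 0000110010011 → 0, fb=1
3: 0001100100111 → 0, fb=0
4: 0011001001110 → 0, fb=1
5: 0110010011101 → 0, fb=1
6: 1100100111011 → 1, fb=1
7: 1001001110111 → 1, fb=0
8: 0010011101110 → 0, fb=0
9: 0100111011100 → 0, fb=0
10: 1001110111000 → 1, fb=1
11: 0011101110001 → 0, fb=0
12: 0111011100010 → 0, fb=0
13: 1110111000100 → 1, fb=1
14: 1101110001001 → 1, fb=0
15: 1011100010010 → 1, fb=1
16: 0111000100101 → 0, fb=0
17: 1110001001010 → 1, fb=0
18: 1100010010100 → 1, fb=0
19: 1000100101000 → 1, fb=0
20: 0001001010000 → 0, fb=1
21: 0010010100001 → 0, fb=0
22: 0100101000010 → 0, fb=0
23: 1001010000100 → 1, fb=0
24: 0010100001000 → 0, fb=1
25: 0101000010001 → 0, fb=0
26: 1010000100010 → 1, fb=1
27: 0100001000101 → 0, fb=1
28: 1000010001011 → 1, fb=1
29: 0000100010111 → 0, fb=1
30: 0001000101111 → 0, fb=1
31: 0010001011111 → 0, fb=0
32: 0100010111110 → 0, fb=1
33: 1000101111101 → 1, fb=0
34: 0001011111010 → 0, fb=1
35: 0010111110101 → 0, fb=1
36: 0101111101011 → 0, fb=1
37: 1011111010111 → 1, fb=1
38: 0111110101111 → 0, fb=1
39: 1111101011111 → 1, fb=0
40: 1111010111110 → 1, fb=1
41: 1110101111101 → 1, fb=1
42: 1101011111011 → 1, fb=1
43: 1010111110111 → 1, fb=0
44: 0101111101110 → 0, fb=1
45: 1011111011101 → 1, fb=1
46: 0111110111011 → 0, fb=1
47: 1111101110111 → 1, fb=0
48: 1111011101110 → 1, fb=1
49: 1110111011101 → 1, fb=1
50: 1101110111011 → 1, fb=0
51: 1011101110110 → 1, fb=1
52: 0111011101101 → 0, fb=0
53: 1110111011010 → 1, fb=1
54: 1101110110101 → 1, fb=0
55: 1011101101010 → 1, fb=1
56: 0111011010101 → 0, fb=0
57: 1110110101010 → 1, fb=1
58: 1101101010101 → 1, fb=0
59: 1011010101010 → 1, fb=0
60: 0110101010100 → 0, fb=0
61: 1101010101000 → 1, fb=1
62: 1010101010001 → 1, fb=0
63: 0101010100010 → 0, fb=0
64: 1010101000100 → 1, fb=0
65: 0101010001000 → 0, fb=0
66: 1010100010000 → 1, fb=0
67: 0101000100000 → 0, fb=0
68: 1010001000000 → 1, fb=1
69: 0100010000001 → 0, fb=1
70: 1000100000011 → 1, fb=0
71: 0001000000110 → 0, fb=1
72: 0010000001101 → 0, fb=0
73: 0100000011010 → 0, fb=1
74: 1000000110101 → 1, fb=1
75: 0000001101011 → 0, fb=0
76: 0000011010110 → 0, fb=0
77: 0000110101100 → 0, fb=1
78: 0001101011001 → 0, fb=0
79: 0011010110010 → 0, fb=1
80: 0110101100101 → 0, fb=0
81: 1101011001010 → 1, fb=1
82: 1010110010101 → 1, fb=0
83: 0101100101010 → 0, fb=1
84: 1011001010101 → 1, fb=0
85: 0110010101010 → 0, fb=1
86: 1100101010101 → 1, fb=1
87: 1001010101011 → 1, fb=0
88: 0010101010110 → 0, fb=1
89: 0101010101101 → 0, fb=0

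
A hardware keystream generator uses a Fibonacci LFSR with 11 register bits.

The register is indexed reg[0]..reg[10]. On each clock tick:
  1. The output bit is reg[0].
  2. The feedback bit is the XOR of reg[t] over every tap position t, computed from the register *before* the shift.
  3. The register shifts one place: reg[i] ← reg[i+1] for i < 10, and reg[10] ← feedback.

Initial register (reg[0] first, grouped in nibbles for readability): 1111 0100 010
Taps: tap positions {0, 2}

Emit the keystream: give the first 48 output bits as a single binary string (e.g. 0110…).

k : reg_k → out_k, fb_k
0: 11110100010 → 1, fb=0
1: 11101000100 → 1, fb=0
2: 11010001000 → 1, fb=1
3: 10100010001 → 1, fb=0
4: 01000100010 → 0, fb=0
5: 10001000100 → 1, fb=1
6: 00010001001 → 0, fb=0
7: 00100010010 → 0, fb=1
8: 01000100101 → 0, fb=0
9: 10001001010 → 1, fb=1
10: 00010010101 → 0, fb=0
11: 00100101010 → 0, fb=1
12: 01001010101 → 0, fb=0
13: 10010101010 → 1, fb=1
14: 00101010101 → 0, fb=1
15: 01010101011 → 0, fb=0
16: 10101010110 → 1, fb=0
17: 01010101100 → 0, fb=0
18: 10101011000 → 1, fb=0
19: 01010110000 → 0, fb=0
20: 10101100000 → 1, fb=0
21: 01011000000 → 0, fb=0
22: 10110000000 → 1, fb=0
23: 01100000000 → 0, fb=1
24: 11000000001 → 1, fb=1
25: 10000000011 → 1, fb=1
26: 00000000111 → 0, fb=0
27: 00000001110 → 0, fb=0
28: 00000011100 → 0, fb=0
29: 00000111000 → 0, fb=0
30: 00001110000 → 0, fb=0
31: 00011100000 → 0, fb=0
32: 00111000000 → 0, fb=1
33: 01110000001 → 0, fb=1
34: 11100000011 → 1, fb=0
35: 11000000110 → 1, fb=1
36: 10000001101 → 1, fb=1
37: 00000011011 → 0, fb=0
38: 00000110110 → 0, fb=0
39: 00001101100 → 0, fb=0
40: 00011011000 → 0, fb=0
41: 00110110000 → 0, fb=1
42: 01101100001 → 0, fb=1
43: 11011000011 → 1, fb=1
44: 10110000111 → 1, fb=0
45: 01100001110 → 0, fb=1
46: 11000011101 → 1, fb=1
47: 10000111011 → 1, fb=1

111101000100010010101010110000000011100000011011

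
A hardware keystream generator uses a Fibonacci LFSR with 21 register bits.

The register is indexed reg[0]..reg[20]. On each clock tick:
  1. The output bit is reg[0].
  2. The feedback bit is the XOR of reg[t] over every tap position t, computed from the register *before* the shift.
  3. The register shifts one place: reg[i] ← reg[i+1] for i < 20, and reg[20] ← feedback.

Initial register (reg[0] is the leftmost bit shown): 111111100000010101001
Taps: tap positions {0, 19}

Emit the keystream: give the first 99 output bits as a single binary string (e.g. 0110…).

111111100000010101001100110000000010001011010010101010111110110111101110111001101101100100111001011

k : reg_k → out_k, fb_k
0: 111111100000010101001 → 1, fb=1
1: 111111000000101010011 → 1, fb=0
2: 111110000001010100110 → 1, fb=0
3: 111100000010101001100 → 1, fb=1
4: 111000000101010011001 → 1, fb=1
5: 110000001010100110011 → 1, fb=0
6: 100000010101001100110 → 1, fb=0
7: 000000101010011001100 → 0, fb=0
8: 000001010100110011000 → 0, fb=0
9: 000010101001100110000 → 0, fb=0
10: 000101010011001100000 → 0, fb=0
11: 001010100110011000000 → 0, fb=0
12: 010101001100110000000 → 0, fb=0
13: 101010011001100000000 → 1, fb=1
14: 010100110011000000001 → 0, fb=0
15: 101001100110000000010 → 1, fb=0
16: 010011001100000000100 → 0, fb=0
17: 100110011000000001000 → 1, fb=1
18: 001100110000000010001 → 0, fb=0
19: 011001100000000100010 → 0, fb=1
20: 110011000000001000101 → 1, fb=1
21: 100110000000010001011 → 1, fb=0
22: 001100000000100010110 → 0, fb=1
23: 011000000001000101101 → 0, fb=0
24: 110000000010001011010 → 1, fb=0
25: 100000000100010110100 → 1, fb=1
26: 000000001000101101001 → 0, fb=0
27: 000000010001011010010 → 0, fb=1
28: 000000100010110100101 → 0, fb=0
29: 000001000101101001010 → 0, fb=1
30: 000010001011010010101 → 0, fb=0
31: 000100010110100101010 → 0, fb=1
32: 001000101101001010101 → 0, fb=0
33: 010001011010010101010 → 0, fb=1
34: 100010110100101010101 → 1, fb=1
35: 000101101001010101011 → 0, fb=1
36: 001011010010101010111 → 0, fb=1
37: 010110100101010101111 → 0, fb=1
38: 101101001010101011111 → 1, fb=0
39: 011010010101010111110 → 0, fb=1
40: 110100101010101111101 → 1, fb=1
41: 101001010101011111011 → 1, fb=0
42: 010010101010111110110 → 0, fb=1
43: 100101010101111101101 → 1, fb=1
44: 001010101011111011011 → 0, fb=1
45: 010101010111110110111 → 0, fb=1
46: 101010101111101101111 → 1, fb=0
47: 010101011111011011110 → 0, fb=1
48: 101010111110110111101 → 1, fb=1
49: 010101111101101111011 → 0, fb=1
50: 101011111011011110111 → 1, fb=0
51: 010111110110111101110 → 0, fb=1
52: 101111101101111011101 → 1, fb=1
53: 011111011011110111011 → 0, fb=1
54: 111110110111101110111 → 1, fb=0
55: 111101101111011101110 → 1, fb=0
56: 111011011110111011100 → 1, fb=1
57: 110110111101110111001 → 1, fb=1
58: 101101111011101110011 → 1, fb=0
59: 011011110111011100110 → 0, fb=1
60: 110111101110111001101 → 1, fb=1
61: 101111011101110011011 → 1, fb=0
62: 011110111011100110110 → 0, fb=1
63: 111101110111001101101 → 1, fb=1
64: 111011101110011011011 → 1, fb=0
65: 110111011100110110110 → 1, fb=0
66: 101110111001101101100 → 1, fb=1
67: 011101110011011011001 → 0, fb=0
68: 111011100110110110010 → 1, fb=0
69: 110111001101101100100 → 1, fb=1
70: 101110011011011001001 → 1, fb=1
71: 011100110110110010011 → 0, fb=1
72: 111001101101100100111 → 1, fb=0
73: 110011011011001001110 → 1, fb=0
74: 100110110110010011100 → 1, fb=1
75: 001101101100100111001 → 0, fb=0
76: 011011011001001110010 → 0, fb=1
77: 110110110010011100101 → 1, fb=1
78: 101101100100111001011 → 1, fb=0
79: 011011001001110010110 → 0, fb=1
80: 110110010011100101101 → 1, fb=1
81: 101100100111001011011 → 1, fb=0
82: 011001001110010110110 → 0, fb=1
83: 110010011100101101101 → 1, fb=1
84: 100100111001011011011 → 1, fb=0
85: 001001110010110110110 → 0, fb=1
86: 010011100101101101101 → 0, fb=0
87: 100111001011011011010 → 1, fb=0
88: 001110010110110110100 → 0, fb=0
89: 011100101101101101000 → 0, fb=0
90: 111001011011011010000 → 1, fb=1
91: 110010110110110100001 → 1, fb=1
92: 100101101101101000011 → 1, fb=0
93: 001011011011010000110 → 0, fb=1
94: 010110110110100001101 → 0, fb=0
95: 101101101101000011010 → 1, fb=0
96: 011011011010000110100 → 0, fb=0
97: 110110110100001101000 → 1, fb=1
98: 101101101000011010001 → 1, fb=1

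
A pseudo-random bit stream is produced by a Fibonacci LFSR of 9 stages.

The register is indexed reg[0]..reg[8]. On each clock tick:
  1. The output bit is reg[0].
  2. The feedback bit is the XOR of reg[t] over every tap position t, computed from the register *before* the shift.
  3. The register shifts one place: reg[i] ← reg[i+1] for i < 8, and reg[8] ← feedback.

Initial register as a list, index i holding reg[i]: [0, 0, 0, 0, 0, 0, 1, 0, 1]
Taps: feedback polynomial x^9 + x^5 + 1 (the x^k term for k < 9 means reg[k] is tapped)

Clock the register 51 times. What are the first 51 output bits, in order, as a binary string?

000000101010101111101011010000011011101101101011000

k : reg_k → out_k, fb_k
0: 000000101 → 0, fb=0
1: 000001010 → 0, fb=1
2: 000010101 → 0, fb=0
3: 000101010 → 0, fb=1
4: 001010101 → 0, fb=0
5: 010101010 → 0, fb=1
6: 101010101 → 1, fb=1
7: 010101011 → 0, fb=1
8: 101010111 → 1, fb=1
9: 010101111 → 0, fb=1
10: 101011111 → 1, fb=0
11: 010111110 → 0, fb=1
12: 101111101 → 1, fb=0
13: 011111010 → 0, fb=1
14: 111110101 → 1, fb=1
15: 111101011 → 1, fb=0
16: 111010110 → 1, fb=1
17: 110101101 → 1, fb=0
18: 101011010 → 1, fb=0
19: 010110100 → 0, fb=0
20: 101101000 → 1, fb=0
21: 011010000 → 0, fb=0
22: 110100000 → 1, fb=1
23: 101000001 → 1, fb=1
24: 010000011 → 0, fb=0
25: 100000110 → 1, fb=1
26: 000001101 → 0, fb=1
27: 000011011 → 0, fb=1
28: 000110111 → 0, fb=0
29: 001101110 → 0, fb=1
30: 011011101 → 0, fb=1
31: 110111011 → 1, fb=0
32: 101110110 → 1, fb=1
33: 011101101 → 0, fb=1
34: 111011011 → 1, fb=0
35: 110110110 → 1, fb=1
36: 101101101 → 1, fb=0
37: 011011010 → 0, fb=1
38: 110110101 → 1, fb=1
39: 101101011 → 1, fb=0
40: 011010110 → 0, fb=0
41: 110101100 → 1, fb=0
42: 101011000 → 1, fb=0
43: 010110000 → 0, fb=0
44: 101100000 → 1, fb=1
45: 011000001 → 0, fb=0
46: 110000010 → 1, fb=1
47: 100000101 → 1, fb=1
48: 000001011 → 0, fb=1
49: 000010111 → 0, fb=0
50: 000101110 → 0, fb=1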